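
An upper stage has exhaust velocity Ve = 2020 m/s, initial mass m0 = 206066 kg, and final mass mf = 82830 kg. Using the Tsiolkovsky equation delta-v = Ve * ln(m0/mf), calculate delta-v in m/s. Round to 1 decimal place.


Step 1: Mass ratio m0/mf = 206066 / 82830 = 2.487818
Step 2: ln(2.487818) = 0.911406
Step 3: delta-v = 2020 * 0.911406 = 1841.0 m/s

1841.0


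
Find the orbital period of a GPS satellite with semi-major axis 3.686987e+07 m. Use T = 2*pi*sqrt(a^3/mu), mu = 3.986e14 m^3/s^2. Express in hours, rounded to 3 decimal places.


Step 1: a^3 / mu = 5.012043e+22 / 3.986e14 = 1.257412e+08
Step 2: sqrt(1.257412e+08) = 11213.4374 s
Step 3: T = 2*pi * 11213.4374 = 70456.11 s
Step 4: T in hours = 70456.11 / 3600 = 19.571 hours

19.571


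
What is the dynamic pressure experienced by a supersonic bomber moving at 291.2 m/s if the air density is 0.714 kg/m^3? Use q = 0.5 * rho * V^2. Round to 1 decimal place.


Step 1: V^2 = 291.2^2 = 84797.44
Step 2: q = 0.5 * 0.714 * 84797.44
Step 3: q = 30272.7 Pa

30272.7


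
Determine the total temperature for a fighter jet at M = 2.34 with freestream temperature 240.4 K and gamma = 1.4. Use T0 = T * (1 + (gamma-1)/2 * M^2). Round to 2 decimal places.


Step 1: (gamma-1)/2 = 0.2
Step 2: M^2 = 5.4756
Step 3: 1 + 0.2 * 5.4756 = 2.09512
Step 4: T0 = 240.4 * 2.09512 = 503.67 K

503.67


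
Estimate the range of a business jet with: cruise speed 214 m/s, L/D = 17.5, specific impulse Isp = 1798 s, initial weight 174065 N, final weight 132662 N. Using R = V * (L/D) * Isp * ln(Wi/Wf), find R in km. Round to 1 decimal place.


Step 1: Coefficient = V * (L/D) * Isp = 214 * 17.5 * 1798 = 6733510.0 m
Step 2: Wi/Wf = 174065 / 132662 = 1.312094
Step 3: ln(1.312094) = 0.271624
Step 4: R = 6733510.0 * 0.271624 = 1828984.6 m = 1829.0 km

1829.0


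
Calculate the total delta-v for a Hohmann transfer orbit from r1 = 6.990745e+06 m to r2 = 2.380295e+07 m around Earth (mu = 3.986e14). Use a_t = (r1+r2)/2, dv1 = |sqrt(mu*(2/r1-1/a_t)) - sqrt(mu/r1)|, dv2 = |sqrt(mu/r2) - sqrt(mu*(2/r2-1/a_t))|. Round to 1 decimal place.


Step 1: Transfer semi-major axis a_t = (6.990745e+06 + 2.380295e+07) / 2 = 1.539685e+07 m
Step 2: v1 (circular at r1) = sqrt(mu/r1) = 7551.04 m/s
Step 3: v_t1 = sqrt(mu*(2/r1 - 1/a_t)) = 9388.72 m/s
Step 4: dv1 = |9388.72 - 7551.04| = 1837.68 m/s
Step 5: v2 (circular at r2) = 4092.17 m/s, v_t2 = 2757.4 m/s
Step 6: dv2 = |4092.17 - 2757.4| = 1334.77 m/s
Step 7: Total delta-v = 1837.68 + 1334.77 = 3172.4 m/s

3172.4


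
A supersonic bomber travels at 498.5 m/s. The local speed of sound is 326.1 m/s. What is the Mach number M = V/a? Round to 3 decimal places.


Step 1: M = V / a = 498.5 / 326.1
Step 2: M = 1.529

1.529


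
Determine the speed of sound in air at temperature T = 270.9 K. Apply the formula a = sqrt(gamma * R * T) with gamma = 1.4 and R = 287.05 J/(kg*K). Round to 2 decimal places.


Step 1: gamma * R * T = 1.4 * 287.05 * 270.9 = 108866.583
Step 2: a = sqrt(108866.583) = 329.95 m/s

329.95


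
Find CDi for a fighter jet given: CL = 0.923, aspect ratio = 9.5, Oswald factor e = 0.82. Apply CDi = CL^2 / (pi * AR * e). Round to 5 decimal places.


Step 1: CL^2 = 0.923^2 = 0.851929
Step 2: pi * AR * e = 3.14159 * 9.5 * 0.82 = 24.473007
Step 3: CDi = 0.851929 / 24.473007 = 0.03481

0.03481


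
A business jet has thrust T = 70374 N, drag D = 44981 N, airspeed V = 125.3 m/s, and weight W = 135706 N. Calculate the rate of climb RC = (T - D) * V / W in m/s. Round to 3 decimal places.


Step 1: Excess thrust = T - D = 70374 - 44981 = 25393 N
Step 2: Excess power = 25393 * 125.3 = 3181742.9 W
Step 3: RC = 3181742.9 / 135706 = 23.446 m/s

23.446


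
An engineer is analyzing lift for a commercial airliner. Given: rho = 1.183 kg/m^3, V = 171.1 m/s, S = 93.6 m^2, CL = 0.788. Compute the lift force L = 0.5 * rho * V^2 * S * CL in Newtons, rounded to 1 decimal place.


Step 1: Calculate dynamic pressure q = 0.5 * 1.183 * 171.1^2 = 0.5 * 1.183 * 29275.21 = 17316.2867 Pa
Step 2: Multiply by wing area and lift coefficient: L = 17316.2867 * 93.6 * 0.788
Step 3: L = 1620804.4365 * 0.788 = 1277193.9 N

1277193.9


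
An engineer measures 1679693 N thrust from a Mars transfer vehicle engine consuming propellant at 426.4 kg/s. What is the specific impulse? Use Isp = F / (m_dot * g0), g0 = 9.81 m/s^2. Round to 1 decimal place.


Step 1: m_dot * g0 = 426.4 * 9.81 = 4182.98
Step 2: Isp = 1679693 / 4182.98 = 401.6 s

401.6


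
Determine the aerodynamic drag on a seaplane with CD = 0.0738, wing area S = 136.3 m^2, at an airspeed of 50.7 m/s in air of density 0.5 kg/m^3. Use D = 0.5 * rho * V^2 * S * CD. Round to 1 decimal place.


Step 1: Dynamic pressure q = 0.5 * 0.5 * 50.7^2 = 642.6225 Pa
Step 2: Drag D = q * S * CD = 642.6225 * 136.3 * 0.0738
Step 3: D = 6464.1 N

6464.1


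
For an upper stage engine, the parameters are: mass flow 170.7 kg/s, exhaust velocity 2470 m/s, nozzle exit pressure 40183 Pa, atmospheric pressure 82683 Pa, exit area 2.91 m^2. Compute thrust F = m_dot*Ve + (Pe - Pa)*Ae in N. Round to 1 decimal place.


Step 1: Momentum thrust = m_dot * Ve = 170.7 * 2470 = 421629.0 N
Step 2: Pressure thrust = (Pe - Pa) * Ae = (40183 - 82683) * 2.91 = -123675.00 N
Step 3: Total thrust F = 421629.0 + -123675.00 = 297954.0 N

297954.0


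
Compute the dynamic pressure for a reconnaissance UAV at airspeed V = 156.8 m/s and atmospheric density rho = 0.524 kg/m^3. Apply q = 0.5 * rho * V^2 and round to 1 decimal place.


Step 1: V^2 = 156.8^2 = 24586.24
Step 2: q = 0.5 * 0.524 * 24586.24
Step 3: q = 6441.6 Pa

6441.6


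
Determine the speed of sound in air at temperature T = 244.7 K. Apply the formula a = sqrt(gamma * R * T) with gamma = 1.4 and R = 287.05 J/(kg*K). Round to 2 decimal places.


Step 1: gamma * R * T = 1.4 * 287.05 * 244.7 = 98337.589
Step 2: a = sqrt(98337.589) = 313.59 m/s

313.59


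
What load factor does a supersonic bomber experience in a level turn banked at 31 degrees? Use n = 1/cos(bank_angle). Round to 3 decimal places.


Step 1: Convert 31 degrees to radians = 0.541052
Step 2: cos(31 deg) = 0.857167
Step 3: n = 1 / 0.857167 = 1.167

1.167


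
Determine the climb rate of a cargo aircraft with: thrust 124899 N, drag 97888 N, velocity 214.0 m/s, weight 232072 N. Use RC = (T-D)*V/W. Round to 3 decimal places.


Step 1: Excess thrust = T - D = 124899 - 97888 = 27011 N
Step 2: Excess power = 27011 * 214.0 = 5780354.0 W
Step 3: RC = 5780354.0 / 232072 = 24.908 m/s

24.908


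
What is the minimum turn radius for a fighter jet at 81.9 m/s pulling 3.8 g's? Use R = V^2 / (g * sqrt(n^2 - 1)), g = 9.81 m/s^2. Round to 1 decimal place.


Step 1: V^2 = 81.9^2 = 6707.61
Step 2: n^2 - 1 = 3.8^2 - 1 = 13.44
Step 3: sqrt(13.44) = 3.666061
Step 4: R = 6707.61 / (9.81 * 3.666061) = 186.5 m

186.5


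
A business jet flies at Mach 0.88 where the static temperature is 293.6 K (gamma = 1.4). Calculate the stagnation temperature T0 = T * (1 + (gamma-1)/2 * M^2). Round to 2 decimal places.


Step 1: (gamma-1)/2 = 0.2
Step 2: M^2 = 0.7744
Step 3: 1 + 0.2 * 0.7744 = 1.15488
Step 4: T0 = 293.6 * 1.15488 = 339.07 K

339.07


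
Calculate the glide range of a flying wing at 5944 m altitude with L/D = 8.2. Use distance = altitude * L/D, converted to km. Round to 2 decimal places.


Step 1: Glide distance = altitude * L/D = 5944 * 8.2 = 48740.8 m
Step 2: Convert to km: 48740.8 / 1000 = 48.74 km

48.74


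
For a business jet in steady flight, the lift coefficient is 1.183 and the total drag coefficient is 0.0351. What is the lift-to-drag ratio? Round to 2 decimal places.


Step 1: L/D = CL / CD = 1.183 / 0.0351
Step 2: L/D = 33.70

33.70


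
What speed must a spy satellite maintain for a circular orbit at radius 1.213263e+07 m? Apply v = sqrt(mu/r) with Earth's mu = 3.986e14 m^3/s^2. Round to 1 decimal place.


Step 1: mu / r = 3.986e14 / 1.213263e+07 = 32853552.7746
Step 2: v = sqrt(32853552.7746) = 5731.8 m/s

5731.8


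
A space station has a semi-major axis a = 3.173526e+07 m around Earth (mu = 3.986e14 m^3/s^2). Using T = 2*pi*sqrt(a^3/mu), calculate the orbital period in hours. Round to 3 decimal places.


Step 1: a^3 / mu = 3.196143e+22 / 3.986e14 = 8.018422e+07
Step 2: sqrt(8.018422e+07) = 8954.564 s
Step 3: T = 2*pi * 8954.564 = 56263.18 s
Step 4: T in hours = 56263.18 / 3600 = 15.629 hours

15.629


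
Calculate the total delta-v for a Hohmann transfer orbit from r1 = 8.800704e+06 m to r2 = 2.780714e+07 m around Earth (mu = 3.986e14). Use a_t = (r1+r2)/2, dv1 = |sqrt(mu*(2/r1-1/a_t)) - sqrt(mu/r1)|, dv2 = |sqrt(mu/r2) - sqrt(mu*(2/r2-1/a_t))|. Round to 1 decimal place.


Step 1: Transfer semi-major axis a_t = (8.800704e+06 + 2.780714e+07) / 2 = 1.830392e+07 m
Step 2: v1 (circular at r1) = sqrt(mu/r1) = 6729.92 m/s
Step 3: v_t1 = sqrt(mu*(2/r1 - 1/a_t)) = 8294.99 m/s
Step 4: dv1 = |8294.99 - 6729.92| = 1565.07 m/s
Step 5: v2 (circular at r2) = 3786.09 m/s, v_t2 = 2625.29 m/s
Step 6: dv2 = |3786.09 - 2625.29| = 1160.8 m/s
Step 7: Total delta-v = 1565.07 + 1160.8 = 2725.9 m/s

2725.9


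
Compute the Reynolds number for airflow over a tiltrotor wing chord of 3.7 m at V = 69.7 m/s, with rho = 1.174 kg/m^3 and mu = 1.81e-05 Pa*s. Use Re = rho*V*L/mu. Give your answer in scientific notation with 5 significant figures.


Step 1: Numerator = rho * V * L = 1.174 * 69.7 * 3.7 = 302.76286
Step 2: Re = 302.76286 / 1.81e-05
Step 3: Re = 1.6727e+07

1.6727e+07


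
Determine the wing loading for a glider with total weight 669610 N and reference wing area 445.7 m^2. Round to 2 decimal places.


Step 1: Wing loading = W / S = 669610 / 445.7
Step 2: Wing loading = 1502.38 N/m^2

1502.38


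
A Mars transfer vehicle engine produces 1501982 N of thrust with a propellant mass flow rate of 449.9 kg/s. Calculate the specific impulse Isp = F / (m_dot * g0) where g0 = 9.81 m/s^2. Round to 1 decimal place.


Step 1: m_dot * g0 = 449.9 * 9.81 = 4413.52
Step 2: Isp = 1501982 / 4413.52 = 340.3 s

340.3


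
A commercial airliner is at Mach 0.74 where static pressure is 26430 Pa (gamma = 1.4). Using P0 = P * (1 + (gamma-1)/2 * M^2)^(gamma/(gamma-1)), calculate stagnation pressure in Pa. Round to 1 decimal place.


Step 1: (gamma-1)/2 * M^2 = 0.2 * 0.5476 = 0.10952
Step 2: 1 + 0.10952 = 1.10952
Step 3: Exponent gamma/(gamma-1) = 3.5
Step 4: P0 = 26430 * 1.10952^3.5 = 38025.1 Pa

38025.1


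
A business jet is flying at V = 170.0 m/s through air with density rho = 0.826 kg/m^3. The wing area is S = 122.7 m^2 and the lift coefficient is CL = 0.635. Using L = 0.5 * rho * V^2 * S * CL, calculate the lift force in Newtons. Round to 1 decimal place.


Step 1: Calculate dynamic pressure q = 0.5 * 0.826 * 170.0^2 = 0.5 * 0.826 * 28900.0 = 11935.7 Pa
Step 2: Multiply by wing area and lift coefficient: L = 11935.7 * 122.7 * 0.635
Step 3: L = 1464510.39 * 0.635 = 929964.1 N

929964.1


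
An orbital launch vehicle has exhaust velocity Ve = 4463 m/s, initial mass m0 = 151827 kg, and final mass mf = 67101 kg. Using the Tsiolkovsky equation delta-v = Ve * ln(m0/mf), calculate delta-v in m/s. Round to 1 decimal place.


Step 1: Mass ratio m0/mf = 151827 / 67101 = 2.262664
Step 2: ln(2.262664) = 0.816543
Step 3: delta-v = 4463 * 0.816543 = 3644.2 m/s

3644.2


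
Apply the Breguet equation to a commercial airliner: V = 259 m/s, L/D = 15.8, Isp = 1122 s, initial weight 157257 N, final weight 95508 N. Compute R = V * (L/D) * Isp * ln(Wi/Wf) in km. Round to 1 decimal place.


Step 1: Coefficient = V * (L/D) * Isp = 259 * 15.8 * 1122 = 4591448.4 m
Step 2: Wi/Wf = 157257 / 95508 = 1.646532
Step 3: ln(1.646532) = 0.498671
Step 4: R = 4591448.4 * 0.498671 = 2289624.0 m = 2289.6 km

2289.6


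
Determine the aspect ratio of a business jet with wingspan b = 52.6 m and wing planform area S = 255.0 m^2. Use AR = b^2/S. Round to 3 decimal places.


Step 1: b^2 = 52.6^2 = 2766.76
Step 2: AR = 2766.76 / 255.0 = 10.850

10.850


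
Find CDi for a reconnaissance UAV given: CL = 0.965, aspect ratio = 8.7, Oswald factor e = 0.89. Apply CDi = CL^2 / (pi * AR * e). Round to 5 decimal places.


Step 1: CL^2 = 0.965^2 = 0.931225
Step 2: pi * AR * e = 3.14159 * 8.7 * 0.89 = 24.325352
Step 3: CDi = 0.931225 / 24.325352 = 0.03828

0.03828


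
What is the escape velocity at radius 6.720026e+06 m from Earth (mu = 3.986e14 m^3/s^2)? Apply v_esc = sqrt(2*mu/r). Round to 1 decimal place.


Step 1: 2*mu/r = 2 * 3.986e14 / 6.720026e+06 = 118630493.3939
Step 2: v_esc = sqrt(118630493.3939) = 10891.8 m/s

10891.8


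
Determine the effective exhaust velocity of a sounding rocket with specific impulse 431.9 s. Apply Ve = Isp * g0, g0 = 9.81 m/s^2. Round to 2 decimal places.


Step 1: Ve = Isp * g0 = 431.9 * 9.81
Step 2: Ve = 4236.94 m/s

4236.94


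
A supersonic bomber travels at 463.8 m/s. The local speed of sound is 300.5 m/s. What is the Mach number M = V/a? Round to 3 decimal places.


Step 1: M = V / a = 463.8 / 300.5
Step 2: M = 1.543

1.543


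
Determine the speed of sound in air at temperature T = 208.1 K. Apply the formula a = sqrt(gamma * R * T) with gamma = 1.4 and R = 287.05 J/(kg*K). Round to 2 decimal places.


Step 1: gamma * R * T = 1.4 * 287.05 * 208.1 = 83629.147
Step 2: a = sqrt(83629.147) = 289.19 m/s

289.19


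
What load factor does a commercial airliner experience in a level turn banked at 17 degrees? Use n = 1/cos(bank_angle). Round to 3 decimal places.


Step 1: Convert 17 degrees to radians = 0.296706
Step 2: cos(17 deg) = 0.956305
Step 3: n = 1 / 0.956305 = 1.046

1.046


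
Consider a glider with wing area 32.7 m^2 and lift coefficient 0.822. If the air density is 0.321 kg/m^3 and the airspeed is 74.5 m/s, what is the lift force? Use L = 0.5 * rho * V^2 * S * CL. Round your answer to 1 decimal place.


Step 1: Calculate dynamic pressure q = 0.5 * 0.321 * 74.5^2 = 0.5 * 0.321 * 5550.25 = 890.8151 Pa
Step 2: Multiply by wing area and lift coefficient: L = 890.8151 * 32.7 * 0.822
Step 3: L = 29129.6546 * 0.822 = 23944.6 N

23944.6


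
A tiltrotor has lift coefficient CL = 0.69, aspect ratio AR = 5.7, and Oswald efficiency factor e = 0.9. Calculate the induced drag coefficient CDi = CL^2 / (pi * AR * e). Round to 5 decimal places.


Step 1: CL^2 = 0.69^2 = 0.4761
Step 2: pi * AR * e = 3.14159 * 5.7 * 0.9 = 16.11637
Step 3: CDi = 0.4761 / 16.11637 = 0.02954

0.02954


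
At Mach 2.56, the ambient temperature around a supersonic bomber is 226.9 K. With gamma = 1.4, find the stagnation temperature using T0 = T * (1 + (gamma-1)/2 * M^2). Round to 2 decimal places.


Step 1: (gamma-1)/2 = 0.2
Step 2: M^2 = 6.5536
Step 3: 1 + 0.2 * 6.5536 = 2.31072
Step 4: T0 = 226.9 * 2.31072 = 524.30 K

524.30


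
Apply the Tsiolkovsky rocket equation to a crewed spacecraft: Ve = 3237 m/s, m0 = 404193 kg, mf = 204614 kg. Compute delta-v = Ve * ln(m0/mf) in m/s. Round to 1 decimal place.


Step 1: Mass ratio m0/mf = 404193 / 204614 = 1.975393
Step 2: ln(1.975393) = 0.680767
Step 3: delta-v = 3237 * 0.680767 = 2203.6 m/s

2203.6


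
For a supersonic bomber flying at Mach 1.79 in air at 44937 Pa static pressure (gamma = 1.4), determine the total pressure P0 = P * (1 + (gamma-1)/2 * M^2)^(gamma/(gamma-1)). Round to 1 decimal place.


Step 1: (gamma-1)/2 * M^2 = 0.2 * 3.2041 = 0.64082
Step 2: 1 + 0.64082 = 1.64082
Step 3: Exponent gamma/(gamma-1) = 3.5
Step 4: P0 = 44937 * 1.64082^3.5 = 254283.0 Pa

254283.0


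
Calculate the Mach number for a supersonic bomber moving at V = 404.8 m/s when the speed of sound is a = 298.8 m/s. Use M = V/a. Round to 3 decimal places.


Step 1: M = V / a = 404.8 / 298.8
Step 2: M = 1.355

1.355


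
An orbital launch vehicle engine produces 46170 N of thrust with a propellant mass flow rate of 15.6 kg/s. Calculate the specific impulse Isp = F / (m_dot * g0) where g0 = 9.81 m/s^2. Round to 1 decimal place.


Step 1: m_dot * g0 = 15.6 * 9.81 = 153.04
Step 2: Isp = 46170 / 153.04 = 301.7 s

301.7


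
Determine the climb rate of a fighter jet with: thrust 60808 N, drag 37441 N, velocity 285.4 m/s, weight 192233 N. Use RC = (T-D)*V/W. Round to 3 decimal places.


Step 1: Excess thrust = T - D = 60808 - 37441 = 23367 N
Step 2: Excess power = 23367 * 285.4 = 6668941.8 W
Step 3: RC = 6668941.8 / 192233 = 34.692 m/s

34.692


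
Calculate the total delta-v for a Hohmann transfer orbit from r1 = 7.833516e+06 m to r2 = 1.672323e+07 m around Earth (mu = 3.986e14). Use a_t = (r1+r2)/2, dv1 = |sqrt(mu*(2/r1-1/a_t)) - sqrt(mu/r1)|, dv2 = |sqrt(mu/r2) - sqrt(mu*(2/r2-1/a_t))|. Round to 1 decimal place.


Step 1: Transfer semi-major axis a_t = (7.833516e+06 + 1.672323e+07) / 2 = 1.227837e+07 m
Step 2: v1 (circular at r1) = sqrt(mu/r1) = 7133.3 m/s
Step 3: v_t1 = sqrt(mu*(2/r1 - 1/a_t)) = 8324.92 m/s
Step 4: dv1 = |8324.92 - 7133.3| = 1191.62 m/s
Step 5: v2 (circular at r2) = 4882.12 m/s, v_t2 = 3899.57 m/s
Step 6: dv2 = |4882.12 - 3899.57| = 982.55 m/s
Step 7: Total delta-v = 1191.62 + 982.55 = 2174.2 m/s

2174.2


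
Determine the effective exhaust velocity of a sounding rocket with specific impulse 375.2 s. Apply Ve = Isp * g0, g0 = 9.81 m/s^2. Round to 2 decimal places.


Step 1: Ve = Isp * g0 = 375.2 * 9.81
Step 2: Ve = 3680.71 m/s

3680.71


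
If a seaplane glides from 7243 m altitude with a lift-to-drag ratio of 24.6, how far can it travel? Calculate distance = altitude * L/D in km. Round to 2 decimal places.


Step 1: Glide distance = altitude * L/D = 7243 * 24.6 = 178177.8 m
Step 2: Convert to km: 178177.8 / 1000 = 178.18 km

178.18


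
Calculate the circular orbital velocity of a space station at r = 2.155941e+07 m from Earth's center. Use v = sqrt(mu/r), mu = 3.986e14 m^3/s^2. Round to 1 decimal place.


Step 1: mu / r = 3.986e14 / 2.155941e+07 = 18488446.5762
Step 2: v = sqrt(18488446.5762) = 4299.8 m/s

4299.8


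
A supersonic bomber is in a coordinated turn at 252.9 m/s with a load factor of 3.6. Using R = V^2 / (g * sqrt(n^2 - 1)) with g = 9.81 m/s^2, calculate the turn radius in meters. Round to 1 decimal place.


Step 1: V^2 = 252.9^2 = 63958.41
Step 2: n^2 - 1 = 3.6^2 - 1 = 11.96
Step 3: sqrt(11.96) = 3.458323
Step 4: R = 63958.41 / (9.81 * 3.458323) = 1885.2 m

1885.2


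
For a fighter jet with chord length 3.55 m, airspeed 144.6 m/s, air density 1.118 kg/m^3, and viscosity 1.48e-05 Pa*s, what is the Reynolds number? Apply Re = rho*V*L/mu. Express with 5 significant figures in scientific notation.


Step 1: Numerator = rho * V * L = 1.118 * 144.6 * 3.55 = 573.90294
Step 2: Re = 573.90294 / 1.48e-05
Step 3: Re = 3.8777e+07

3.8777e+07


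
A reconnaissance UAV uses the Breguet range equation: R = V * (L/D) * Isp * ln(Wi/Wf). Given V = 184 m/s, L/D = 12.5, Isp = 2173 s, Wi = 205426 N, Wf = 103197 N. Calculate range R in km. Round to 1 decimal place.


Step 1: Coefficient = V * (L/D) * Isp = 184 * 12.5 * 2173 = 4997900.0 m
Step 2: Wi/Wf = 205426 / 103197 = 1.99062
Step 3: ln(1.99062) = 0.688446
Step 4: R = 4997900.0 * 0.688446 = 3440784.7 m = 3440.8 km

3440.8


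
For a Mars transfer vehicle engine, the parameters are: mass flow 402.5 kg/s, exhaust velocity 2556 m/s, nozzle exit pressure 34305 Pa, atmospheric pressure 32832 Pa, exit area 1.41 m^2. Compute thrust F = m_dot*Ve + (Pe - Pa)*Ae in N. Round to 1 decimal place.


Step 1: Momentum thrust = m_dot * Ve = 402.5 * 2556 = 1028790.0 N
Step 2: Pressure thrust = (Pe - Pa) * Ae = (34305 - 32832) * 1.41 = 2076.93 N
Step 3: Total thrust F = 1028790.0 + 2076.93 = 1030866.9 N

1030866.9


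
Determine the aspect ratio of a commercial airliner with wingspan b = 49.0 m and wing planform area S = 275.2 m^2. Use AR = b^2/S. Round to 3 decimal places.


Step 1: b^2 = 49.0^2 = 2401.0
Step 2: AR = 2401.0 / 275.2 = 8.725

8.725


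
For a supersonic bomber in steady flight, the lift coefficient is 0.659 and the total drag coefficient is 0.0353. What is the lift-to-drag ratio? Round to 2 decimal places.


Step 1: L/D = CL / CD = 0.659 / 0.0353
Step 2: L/D = 18.67

18.67


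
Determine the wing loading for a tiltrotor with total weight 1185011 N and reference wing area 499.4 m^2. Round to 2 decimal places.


Step 1: Wing loading = W / S = 1185011 / 499.4
Step 2: Wing loading = 2372.87 N/m^2

2372.87


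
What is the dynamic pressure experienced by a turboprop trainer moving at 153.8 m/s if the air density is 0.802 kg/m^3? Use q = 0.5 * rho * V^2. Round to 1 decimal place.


Step 1: V^2 = 153.8^2 = 23654.44
Step 2: q = 0.5 * 0.802 * 23654.44
Step 3: q = 9485.4 Pa

9485.4


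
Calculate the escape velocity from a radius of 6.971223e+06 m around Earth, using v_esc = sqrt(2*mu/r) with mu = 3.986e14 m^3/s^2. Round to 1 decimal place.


Step 1: 2*mu/r = 2 * 3.986e14 / 6.971223e+06 = 114355831.1074
Step 2: v_esc = sqrt(114355831.1074) = 10693.7 m/s

10693.7


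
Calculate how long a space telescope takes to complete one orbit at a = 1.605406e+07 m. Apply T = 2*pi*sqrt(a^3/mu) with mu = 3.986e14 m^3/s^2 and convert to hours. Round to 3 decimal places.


Step 1: a^3 / mu = 4.137659e+21 / 3.986e14 = 1.038048e+07
Step 2: sqrt(1.038048e+07) = 3221.8749 s
Step 3: T = 2*pi * 3221.8749 = 20243.64 s
Step 4: T in hours = 20243.64 / 3600 = 5.623 hours

5.623


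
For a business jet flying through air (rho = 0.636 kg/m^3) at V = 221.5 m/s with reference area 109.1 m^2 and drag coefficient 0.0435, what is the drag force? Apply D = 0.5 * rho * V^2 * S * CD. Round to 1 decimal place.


Step 1: Dynamic pressure q = 0.5 * 0.636 * 221.5^2 = 15601.7955 Pa
Step 2: Drag D = q * S * CD = 15601.7955 * 109.1 * 0.0435
Step 3: D = 74043.8 N

74043.8


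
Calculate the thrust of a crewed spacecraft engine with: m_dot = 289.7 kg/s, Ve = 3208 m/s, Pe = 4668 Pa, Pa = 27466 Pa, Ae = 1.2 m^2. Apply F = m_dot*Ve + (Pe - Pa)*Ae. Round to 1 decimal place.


Step 1: Momentum thrust = m_dot * Ve = 289.7 * 3208 = 929357.6 N
Step 2: Pressure thrust = (Pe - Pa) * Ae = (4668 - 27466) * 1.2 = -27357.6 N
Step 3: Total thrust F = 929357.6 + -27357.6 = 902000.0 N

902000.0


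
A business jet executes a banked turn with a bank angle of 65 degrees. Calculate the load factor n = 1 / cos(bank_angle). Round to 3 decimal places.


Step 1: Convert 65 degrees to radians = 1.134464
Step 2: cos(65 deg) = 0.422618
Step 3: n = 1 / 0.422618 = 2.366

2.366


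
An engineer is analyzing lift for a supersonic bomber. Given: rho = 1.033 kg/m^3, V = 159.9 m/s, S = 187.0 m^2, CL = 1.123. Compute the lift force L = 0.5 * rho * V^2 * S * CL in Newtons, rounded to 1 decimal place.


Step 1: Calculate dynamic pressure q = 0.5 * 1.033 * 159.9^2 = 0.5 * 1.033 * 25568.01 = 13205.8772 Pa
Step 2: Multiply by wing area and lift coefficient: L = 13205.8772 * 187.0 * 1.123
Step 3: L = 2469499.0299 * 1.123 = 2773247.4 N

2773247.4


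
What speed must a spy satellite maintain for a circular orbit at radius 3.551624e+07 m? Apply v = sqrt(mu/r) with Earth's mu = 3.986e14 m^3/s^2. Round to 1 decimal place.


Step 1: mu / r = 3.986e14 / 3.551624e+07 = 11223034.8708
Step 2: v = sqrt(11223034.8708) = 3350.1 m/s

3350.1


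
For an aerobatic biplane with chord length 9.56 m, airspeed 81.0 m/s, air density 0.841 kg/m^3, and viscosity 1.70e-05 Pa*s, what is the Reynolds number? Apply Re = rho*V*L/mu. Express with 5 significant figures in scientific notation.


Step 1: Numerator = rho * V * L = 0.841 * 81.0 * 9.56 = 651.23676
Step 2: Re = 651.23676 / 1.70e-05
Step 3: Re = 3.8308e+07

3.8308e+07


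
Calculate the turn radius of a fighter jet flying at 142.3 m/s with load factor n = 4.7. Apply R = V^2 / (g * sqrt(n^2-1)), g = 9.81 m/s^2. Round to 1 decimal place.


Step 1: V^2 = 142.3^2 = 20249.29
Step 2: n^2 - 1 = 4.7^2 - 1 = 21.09
Step 3: sqrt(21.09) = 4.592385
Step 4: R = 20249.29 / (9.81 * 4.592385) = 449.5 m

449.5


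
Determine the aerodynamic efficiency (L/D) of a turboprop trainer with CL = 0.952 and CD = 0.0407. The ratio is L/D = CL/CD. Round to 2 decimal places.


Step 1: L/D = CL / CD = 0.952 / 0.0407
Step 2: L/D = 23.39

23.39


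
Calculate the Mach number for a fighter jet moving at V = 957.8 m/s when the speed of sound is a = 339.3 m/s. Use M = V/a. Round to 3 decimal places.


Step 1: M = V / a = 957.8 / 339.3
Step 2: M = 2.823

2.823


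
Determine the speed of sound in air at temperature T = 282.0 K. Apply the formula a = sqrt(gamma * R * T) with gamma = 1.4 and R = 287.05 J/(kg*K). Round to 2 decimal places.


Step 1: gamma * R * T = 1.4 * 287.05 * 282.0 = 113327.34
Step 2: a = sqrt(113327.34) = 336.64 m/s

336.64


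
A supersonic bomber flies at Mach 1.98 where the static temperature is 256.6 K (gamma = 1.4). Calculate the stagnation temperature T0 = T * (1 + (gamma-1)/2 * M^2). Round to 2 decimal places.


Step 1: (gamma-1)/2 = 0.2
Step 2: M^2 = 3.9204
Step 3: 1 + 0.2 * 3.9204 = 1.78408
Step 4: T0 = 256.6 * 1.78408 = 457.79 K

457.79


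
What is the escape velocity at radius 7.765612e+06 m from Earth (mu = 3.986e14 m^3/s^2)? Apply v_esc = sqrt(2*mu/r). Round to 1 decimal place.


Step 1: 2*mu/r = 2 * 3.986e14 / 7.765612e+06 = 102657717.1252
Step 2: v_esc = sqrt(102657717.1252) = 10132.0 m/s

10132.0


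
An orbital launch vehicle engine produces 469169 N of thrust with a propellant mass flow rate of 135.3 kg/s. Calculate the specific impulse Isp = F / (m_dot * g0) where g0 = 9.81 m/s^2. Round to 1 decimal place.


Step 1: m_dot * g0 = 135.3 * 9.81 = 1327.29
Step 2: Isp = 469169 / 1327.29 = 353.5 s

353.5


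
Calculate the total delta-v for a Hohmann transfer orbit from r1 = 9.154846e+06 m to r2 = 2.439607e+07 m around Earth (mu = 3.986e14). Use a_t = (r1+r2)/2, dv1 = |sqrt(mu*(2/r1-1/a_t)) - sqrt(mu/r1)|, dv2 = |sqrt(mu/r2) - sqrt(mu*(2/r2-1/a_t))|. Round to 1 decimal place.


Step 1: Transfer semi-major axis a_t = (9.154846e+06 + 2.439607e+07) / 2 = 1.677546e+07 m
Step 2: v1 (circular at r1) = sqrt(mu/r1) = 6598.47 m/s
Step 3: v_t1 = sqrt(mu*(2/r1 - 1/a_t)) = 7957.3 m/s
Step 4: dv1 = |7957.3 - 6598.47| = 1358.83 m/s
Step 5: v2 (circular at r2) = 4042.12 m/s, v_t2 = 2986.05 m/s
Step 6: dv2 = |4042.12 - 2986.05| = 1056.07 m/s
Step 7: Total delta-v = 1358.83 + 1056.07 = 2414.9 m/s

2414.9


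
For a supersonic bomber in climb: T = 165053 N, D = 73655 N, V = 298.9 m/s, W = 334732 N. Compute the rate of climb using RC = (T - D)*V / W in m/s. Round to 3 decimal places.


Step 1: Excess thrust = T - D = 165053 - 73655 = 91398 N
Step 2: Excess power = 91398 * 298.9 = 27318862.2 W
Step 3: RC = 27318862.2 / 334732 = 81.614 m/s

81.614


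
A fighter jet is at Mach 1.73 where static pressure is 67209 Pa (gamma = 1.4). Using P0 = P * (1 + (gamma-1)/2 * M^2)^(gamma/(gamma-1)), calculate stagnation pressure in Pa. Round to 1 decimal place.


Step 1: (gamma-1)/2 * M^2 = 0.2 * 2.9929 = 0.59858
Step 2: 1 + 0.59858 = 1.59858
Step 3: Exponent gamma/(gamma-1) = 3.5
Step 4: P0 = 67209 * 1.59858^3.5 = 347134.5 Pa

347134.5


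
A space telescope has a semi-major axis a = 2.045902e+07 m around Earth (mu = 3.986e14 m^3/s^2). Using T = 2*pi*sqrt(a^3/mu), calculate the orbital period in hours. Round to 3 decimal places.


Step 1: a^3 / mu = 8.563563e+21 / 3.986e14 = 2.148410e+07
Step 2: sqrt(2.148410e+07) = 4635.0945 s
Step 3: T = 2*pi * 4635.0945 = 29123.16 s
Step 4: T in hours = 29123.16 / 3600 = 8.090 hours

8.090


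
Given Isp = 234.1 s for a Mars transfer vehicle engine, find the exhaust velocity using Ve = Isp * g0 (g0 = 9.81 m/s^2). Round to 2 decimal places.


Step 1: Ve = Isp * g0 = 234.1 * 9.81
Step 2: Ve = 2296.52 m/s

2296.52


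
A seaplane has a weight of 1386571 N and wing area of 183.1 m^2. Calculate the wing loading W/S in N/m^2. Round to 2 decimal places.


Step 1: Wing loading = W / S = 1386571 / 183.1
Step 2: Wing loading = 7572.75 N/m^2

7572.75


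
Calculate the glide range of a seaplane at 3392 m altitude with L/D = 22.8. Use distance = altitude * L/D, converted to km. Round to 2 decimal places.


Step 1: Glide distance = altitude * L/D = 3392 * 22.8 = 77337.6 m
Step 2: Convert to km: 77337.6 / 1000 = 77.34 km

77.34


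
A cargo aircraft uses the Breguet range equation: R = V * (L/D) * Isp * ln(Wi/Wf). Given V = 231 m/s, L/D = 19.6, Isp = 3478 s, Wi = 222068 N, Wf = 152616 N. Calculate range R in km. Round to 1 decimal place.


Step 1: Coefficient = V * (L/D) * Isp = 231 * 19.6 * 3478 = 15746992.8 m
Step 2: Wi/Wf = 222068 / 152616 = 1.455077
Step 3: ln(1.455077) = 0.375059
Step 4: R = 15746992.8 * 0.375059 = 5906046.3 m = 5906.0 km

5906.0


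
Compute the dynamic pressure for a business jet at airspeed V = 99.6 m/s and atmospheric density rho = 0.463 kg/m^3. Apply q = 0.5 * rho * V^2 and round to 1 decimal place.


Step 1: V^2 = 99.6^2 = 9920.16
Step 2: q = 0.5 * 0.463 * 9920.16
Step 3: q = 2296.5 Pa

2296.5


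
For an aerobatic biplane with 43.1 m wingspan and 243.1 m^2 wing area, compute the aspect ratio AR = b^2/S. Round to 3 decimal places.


Step 1: b^2 = 43.1^2 = 1857.61
Step 2: AR = 1857.61 / 243.1 = 7.641

7.641


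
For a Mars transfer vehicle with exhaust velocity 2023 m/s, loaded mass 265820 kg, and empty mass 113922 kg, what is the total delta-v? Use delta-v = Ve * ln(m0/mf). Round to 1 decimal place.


Step 1: Mass ratio m0/mf = 265820 / 113922 = 2.333351
Step 2: ln(2.333351) = 0.847305
Step 3: delta-v = 2023 * 0.847305 = 1714.1 m/s

1714.1


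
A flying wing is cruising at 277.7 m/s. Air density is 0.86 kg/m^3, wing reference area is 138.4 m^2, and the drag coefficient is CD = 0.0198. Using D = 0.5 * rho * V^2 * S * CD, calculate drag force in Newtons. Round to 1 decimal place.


Step 1: Dynamic pressure q = 0.5 * 0.86 * 277.7^2 = 33160.4347 Pa
Step 2: Drag D = q * S * CD = 33160.4347 * 138.4 * 0.0198
Step 3: D = 90870.2 N

90870.2


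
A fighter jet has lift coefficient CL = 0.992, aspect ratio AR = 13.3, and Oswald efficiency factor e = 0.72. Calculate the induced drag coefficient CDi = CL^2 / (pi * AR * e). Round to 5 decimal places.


Step 1: CL^2 = 0.992^2 = 0.984064
Step 2: pi * AR * e = 3.14159 * 13.3 * 0.72 = 30.083891
Step 3: CDi = 0.984064 / 30.083891 = 0.03271

0.03271


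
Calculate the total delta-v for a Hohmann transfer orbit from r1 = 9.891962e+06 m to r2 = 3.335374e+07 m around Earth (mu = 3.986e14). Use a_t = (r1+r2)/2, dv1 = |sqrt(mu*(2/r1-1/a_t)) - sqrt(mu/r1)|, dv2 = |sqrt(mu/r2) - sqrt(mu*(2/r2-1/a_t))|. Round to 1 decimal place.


Step 1: Transfer semi-major axis a_t = (9.891962e+06 + 3.335374e+07) / 2 = 2.162285e+07 m
Step 2: v1 (circular at r1) = sqrt(mu/r1) = 6347.86 m/s
Step 3: v_t1 = sqrt(mu*(2/r1 - 1/a_t)) = 7883.94 m/s
Step 4: dv1 = |7883.94 - 6347.86| = 1536.08 m/s
Step 5: v2 (circular at r2) = 3456.98 m/s, v_t2 = 2338.2 m/s
Step 6: dv2 = |3456.98 - 2338.2| = 1118.78 m/s
Step 7: Total delta-v = 1536.08 + 1118.78 = 2654.9 m/s

2654.9


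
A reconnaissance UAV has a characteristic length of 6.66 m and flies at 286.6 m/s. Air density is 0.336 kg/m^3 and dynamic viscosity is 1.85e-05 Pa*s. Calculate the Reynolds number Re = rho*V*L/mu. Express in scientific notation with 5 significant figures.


Step 1: Numerator = rho * V * L = 0.336 * 286.6 * 6.66 = 641.342016
Step 2: Re = 641.342016 / 1.85e-05
Step 3: Re = 3.4667e+07

3.4667e+07


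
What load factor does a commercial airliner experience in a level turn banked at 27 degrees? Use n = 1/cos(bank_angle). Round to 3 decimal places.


Step 1: Convert 27 degrees to radians = 0.471239
Step 2: cos(27 deg) = 0.891007
Step 3: n = 1 / 0.891007 = 1.122

1.122


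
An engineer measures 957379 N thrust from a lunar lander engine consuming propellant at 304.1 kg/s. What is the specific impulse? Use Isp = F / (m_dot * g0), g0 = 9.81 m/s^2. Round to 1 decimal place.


Step 1: m_dot * g0 = 304.1 * 9.81 = 2983.22
Step 2: Isp = 957379 / 2983.22 = 320.9 s

320.9


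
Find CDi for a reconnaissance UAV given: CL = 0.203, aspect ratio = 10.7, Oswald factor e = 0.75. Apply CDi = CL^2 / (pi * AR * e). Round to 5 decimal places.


Step 1: CL^2 = 0.203^2 = 0.041209
Step 2: pi * AR * e = 3.14159 * 10.7 * 0.75 = 25.211281
Step 3: CDi = 0.041209 / 25.211281 = 0.00163

0.00163


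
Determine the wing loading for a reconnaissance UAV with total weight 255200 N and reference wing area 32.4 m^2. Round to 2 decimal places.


Step 1: Wing loading = W / S = 255200 / 32.4
Step 2: Wing loading = 7876.54 N/m^2

7876.54


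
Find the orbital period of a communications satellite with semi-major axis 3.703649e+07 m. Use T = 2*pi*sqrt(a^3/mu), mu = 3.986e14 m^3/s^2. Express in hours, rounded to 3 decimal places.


Step 1: a^3 / mu = 5.080301e+22 / 3.986e14 = 1.274536e+08
Step 2: sqrt(1.274536e+08) = 11289.5358 s
Step 3: T = 2*pi * 11289.5358 = 70934.25 s
Step 4: T in hours = 70934.25 / 3600 = 19.704 hours

19.704


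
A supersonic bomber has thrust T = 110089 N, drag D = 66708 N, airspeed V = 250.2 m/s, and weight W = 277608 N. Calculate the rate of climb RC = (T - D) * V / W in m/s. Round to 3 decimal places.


Step 1: Excess thrust = T - D = 110089 - 66708 = 43381 N
Step 2: Excess power = 43381 * 250.2 = 10853926.2 W
Step 3: RC = 10853926.2 / 277608 = 39.098 m/s

39.098


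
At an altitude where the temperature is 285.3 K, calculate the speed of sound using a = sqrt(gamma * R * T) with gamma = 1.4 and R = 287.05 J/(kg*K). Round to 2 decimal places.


Step 1: gamma * R * T = 1.4 * 287.05 * 285.3 = 114653.511
Step 2: a = sqrt(114653.511) = 338.61 m/s

338.61


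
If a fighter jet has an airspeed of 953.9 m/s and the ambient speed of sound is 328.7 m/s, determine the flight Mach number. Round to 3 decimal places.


Step 1: M = V / a = 953.9 / 328.7
Step 2: M = 2.902

2.902


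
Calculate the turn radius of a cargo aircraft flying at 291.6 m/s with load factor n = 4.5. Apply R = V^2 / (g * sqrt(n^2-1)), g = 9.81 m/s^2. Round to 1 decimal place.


Step 1: V^2 = 291.6^2 = 85030.56
Step 2: n^2 - 1 = 4.5^2 - 1 = 19.25
Step 3: sqrt(19.25) = 4.387482
Step 4: R = 85030.56 / (9.81 * 4.387482) = 1975.6 m

1975.6


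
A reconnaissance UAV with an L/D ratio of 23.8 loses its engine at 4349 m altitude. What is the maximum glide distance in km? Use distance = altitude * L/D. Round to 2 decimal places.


Step 1: Glide distance = altitude * L/D = 4349 * 23.8 = 103506.2 m
Step 2: Convert to km: 103506.2 / 1000 = 103.51 km

103.51


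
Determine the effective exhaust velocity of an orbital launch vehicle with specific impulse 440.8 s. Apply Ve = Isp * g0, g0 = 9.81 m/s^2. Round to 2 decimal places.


Step 1: Ve = Isp * g0 = 440.8 * 9.81
Step 2: Ve = 4324.25 m/s

4324.25


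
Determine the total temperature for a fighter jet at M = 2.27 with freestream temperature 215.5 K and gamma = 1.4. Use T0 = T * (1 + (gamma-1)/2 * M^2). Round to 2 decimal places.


Step 1: (gamma-1)/2 = 0.2
Step 2: M^2 = 5.1529
Step 3: 1 + 0.2 * 5.1529 = 2.03058
Step 4: T0 = 215.5 * 2.03058 = 437.59 K

437.59


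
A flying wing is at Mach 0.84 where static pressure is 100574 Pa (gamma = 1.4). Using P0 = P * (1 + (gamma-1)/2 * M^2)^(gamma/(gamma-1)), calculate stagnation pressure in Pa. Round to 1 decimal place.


Step 1: (gamma-1)/2 * M^2 = 0.2 * 0.7056 = 0.14112
Step 2: 1 + 0.14112 = 1.14112
Step 3: Exponent gamma/(gamma-1) = 3.5
Step 4: P0 = 100574 * 1.14112^3.5 = 159641.3 Pa

159641.3


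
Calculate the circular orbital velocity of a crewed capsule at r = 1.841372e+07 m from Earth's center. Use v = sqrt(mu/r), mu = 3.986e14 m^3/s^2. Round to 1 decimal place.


Step 1: mu / r = 3.986e14 / 1.841372e+07 = 21646902.4184
Step 2: v = sqrt(21646902.4184) = 4652.6 m/s

4652.6


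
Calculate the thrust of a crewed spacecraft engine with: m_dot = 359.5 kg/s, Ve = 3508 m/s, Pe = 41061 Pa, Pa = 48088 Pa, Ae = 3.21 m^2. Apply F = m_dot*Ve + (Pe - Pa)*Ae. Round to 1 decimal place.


Step 1: Momentum thrust = m_dot * Ve = 359.5 * 3508 = 1261126.0 N
Step 2: Pressure thrust = (Pe - Pa) * Ae = (41061 - 48088) * 3.21 = -22556.67 N
Step 3: Total thrust F = 1261126.0 + -22556.67 = 1238569.3 N

1238569.3


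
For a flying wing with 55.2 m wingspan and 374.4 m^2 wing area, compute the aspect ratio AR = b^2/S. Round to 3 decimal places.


Step 1: b^2 = 55.2^2 = 3047.04
Step 2: AR = 3047.04 / 374.4 = 8.138

8.138


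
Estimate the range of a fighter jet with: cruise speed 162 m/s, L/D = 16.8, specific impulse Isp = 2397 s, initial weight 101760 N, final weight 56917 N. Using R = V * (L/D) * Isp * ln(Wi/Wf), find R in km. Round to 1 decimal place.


Step 1: Coefficient = V * (L/D) * Isp = 162 * 16.8 * 2397 = 6523675.2 m
Step 2: Wi/Wf = 101760 / 56917 = 1.787867
Step 3: ln(1.787867) = 0.581023
Step 4: R = 6523675.2 * 0.581023 = 3790405.6 m = 3790.4 km

3790.4


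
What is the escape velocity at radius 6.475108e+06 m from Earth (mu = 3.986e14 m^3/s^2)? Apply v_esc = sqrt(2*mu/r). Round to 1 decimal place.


Step 1: 2*mu/r = 2 * 3.986e14 / 6.475108e+06 = 123117637.5745
Step 2: v_esc = sqrt(123117637.5745) = 11095.8 m/s

11095.8


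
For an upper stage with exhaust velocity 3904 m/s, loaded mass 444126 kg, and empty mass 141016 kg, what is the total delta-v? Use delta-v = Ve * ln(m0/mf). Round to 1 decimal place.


Step 1: Mass ratio m0/mf = 444126 / 141016 = 3.149472
Step 2: ln(3.149472) = 1.147235
Step 3: delta-v = 3904 * 1.147235 = 4478.8 m/s

4478.8


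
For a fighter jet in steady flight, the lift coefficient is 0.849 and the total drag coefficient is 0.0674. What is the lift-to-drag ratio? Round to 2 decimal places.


Step 1: L/D = CL / CD = 0.849 / 0.0674
Step 2: L/D = 12.60

12.60


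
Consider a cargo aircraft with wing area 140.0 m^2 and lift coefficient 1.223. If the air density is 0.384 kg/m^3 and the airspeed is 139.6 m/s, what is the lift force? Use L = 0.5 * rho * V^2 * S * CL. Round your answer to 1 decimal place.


Step 1: Calculate dynamic pressure q = 0.5 * 0.384 * 139.6^2 = 0.5 * 0.384 * 19488.16 = 3741.7267 Pa
Step 2: Multiply by wing area and lift coefficient: L = 3741.7267 * 140.0 * 1.223
Step 3: L = 523841.7408 * 1.223 = 640658.4 N

640658.4


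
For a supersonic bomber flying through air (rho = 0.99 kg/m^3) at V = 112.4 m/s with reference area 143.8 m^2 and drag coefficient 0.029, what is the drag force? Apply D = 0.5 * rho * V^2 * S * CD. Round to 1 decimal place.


Step 1: Dynamic pressure q = 0.5 * 0.99 * 112.4^2 = 6253.7112 Pa
Step 2: Drag D = q * S * CD = 6253.7112 * 143.8 * 0.029
Step 3: D = 26079.2 N

26079.2


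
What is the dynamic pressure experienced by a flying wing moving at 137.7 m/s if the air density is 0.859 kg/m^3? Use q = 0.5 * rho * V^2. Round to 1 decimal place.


Step 1: V^2 = 137.7^2 = 18961.29
Step 2: q = 0.5 * 0.859 * 18961.29
Step 3: q = 8143.9 Pa

8143.9


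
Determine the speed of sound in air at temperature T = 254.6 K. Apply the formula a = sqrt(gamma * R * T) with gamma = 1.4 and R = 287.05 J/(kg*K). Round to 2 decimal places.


Step 1: gamma * R * T = 1.4 * 287.05 * 254.6 = 102316.102
Step 2: a = sqrt(102316.102) = 319.87 m/s

319.87


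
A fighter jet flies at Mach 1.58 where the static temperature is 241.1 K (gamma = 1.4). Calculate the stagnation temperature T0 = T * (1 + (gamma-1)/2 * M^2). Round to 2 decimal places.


Step 1: (gamma-1)/2 = 0.2
Step 2: M^2 = 2.4964
Step 3: 1 + 0.2 * 2.4964 = 1.49928
Step 4: T0 = 241.1 * 1.49928 = 361.48 K

361.48


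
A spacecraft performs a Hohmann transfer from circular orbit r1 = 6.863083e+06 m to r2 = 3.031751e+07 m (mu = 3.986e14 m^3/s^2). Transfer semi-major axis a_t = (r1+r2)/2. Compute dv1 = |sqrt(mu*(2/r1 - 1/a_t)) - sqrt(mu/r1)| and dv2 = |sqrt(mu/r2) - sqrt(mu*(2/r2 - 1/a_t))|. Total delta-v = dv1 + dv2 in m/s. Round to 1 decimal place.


Step 1: Transfer semi-major axis a_t = (6.863083e+06 + 3.031751e+07) / 2 = 1.859030e+07 m
Step 2: v1 (circular at r1) = sqrt(mu/r1) = 7620.95 m/s
Step 3: v_t1 = sqrt(mu*(2/r1 - 1/a_t)) = 9732.24 m/s
Step 4: dv1 = |9732.24 - 7620.95| = 2111.29 m/s
Step 5: v2 (circular at r2) = 3625.95 m/s, v_t2 = 2203.12 m/s
Step 6: dv2 = |3625.95 - 2203.12| = 1422.83 m/s
Step 7: Total delta-v = 2111.29 + 1422.83 = 3534.1 m/s

3534.1
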